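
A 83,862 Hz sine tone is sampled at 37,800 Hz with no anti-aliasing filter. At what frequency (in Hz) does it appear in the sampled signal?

Nyquist = 37,800/2 = 18,900 Hz; 83,862 Hz exceeds it.
Alias = |83,862 − 2×37,800| = |83,862 − 75,600| = 8,262 Hz.

8,262 Hz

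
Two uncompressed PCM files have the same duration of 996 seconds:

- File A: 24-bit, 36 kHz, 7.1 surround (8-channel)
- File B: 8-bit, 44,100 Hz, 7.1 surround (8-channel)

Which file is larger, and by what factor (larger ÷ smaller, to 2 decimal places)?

File A, by a factor of 2.45

File A: 36,000 × 3 × 8 = 864,000 bytes/s.
File B: 44,100 × 1 × 8 = 352,800 bytes/s.
File A is larger; ratio = 860,544,000 / 351,388,800 = 2.45.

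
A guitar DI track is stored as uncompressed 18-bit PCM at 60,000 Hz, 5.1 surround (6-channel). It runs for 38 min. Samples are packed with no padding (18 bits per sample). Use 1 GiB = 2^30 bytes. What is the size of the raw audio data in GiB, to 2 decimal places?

Duration = 38 min = 2,280 s.
Bits = 60,000 × 2,280 × 18 × 6 = 14,774,400,000 bits = 1,846,800,000 bytes.
1,846,800,000 / 1,073,741,824 = 1.72 GiB.

1.72 GiB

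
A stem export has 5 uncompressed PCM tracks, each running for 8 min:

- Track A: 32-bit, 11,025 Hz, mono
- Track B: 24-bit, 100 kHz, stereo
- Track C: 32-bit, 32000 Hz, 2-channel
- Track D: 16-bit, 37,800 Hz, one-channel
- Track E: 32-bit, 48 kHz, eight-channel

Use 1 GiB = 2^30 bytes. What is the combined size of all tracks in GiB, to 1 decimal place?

8 min = 480 s.
Track A: 11,025 × 480 × 4 × 1 = 21,168,000 bytes.
Track B: 100,000 × 480 × 3 × 2 = 288,000,000 bytes.
Track C: 32,000 × 480 × 4 × 2 = 122,880,000 bytes.
Track D: 37,800 × 480 × 2 × 1 = 36,288,000 bytes.
Track E: 48,000 × 480 × 4 × 8 = 737,280,000 bytes.
Total = 1,205,616,000 bytes = 1.1 GiB.

1.1 GiB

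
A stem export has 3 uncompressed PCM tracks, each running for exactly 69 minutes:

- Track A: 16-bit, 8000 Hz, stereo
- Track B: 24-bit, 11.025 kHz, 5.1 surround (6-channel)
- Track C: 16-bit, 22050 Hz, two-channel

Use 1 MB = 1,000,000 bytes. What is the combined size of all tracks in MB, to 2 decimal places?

1319.21 MB

exactly 69 minutes = 4,140 s.
Track A: 8,000 × 4,140 × 2 × 2 = 132,480,000 bytes.
Track B: 11,025 × 4,140 × 3 × 6 = 821,583,000 bytes.
Track C: 22,050 × 4,140 × 2 × 2 = 365,148,000 bytes.
Total = 1,319,211,000 bytes = 1319.21 MB.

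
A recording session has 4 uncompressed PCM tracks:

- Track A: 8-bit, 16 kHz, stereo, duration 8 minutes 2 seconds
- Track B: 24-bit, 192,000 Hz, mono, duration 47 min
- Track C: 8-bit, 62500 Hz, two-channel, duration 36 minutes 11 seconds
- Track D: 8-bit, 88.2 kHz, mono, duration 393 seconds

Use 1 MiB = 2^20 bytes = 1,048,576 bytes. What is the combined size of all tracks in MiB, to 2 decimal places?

Track A: 8 minutes 2 seconds = 482 s; 16,000 × 482 × 1 × 2 = 15,424,000 bytes.
Track B: 47 min = 2,820 s; 192,000 × 2,820 × 3 × 1 = 1,624,320,000 bytes.
Track C: 36 minutes 11 seconds = 2,171 s; 62,500 × 2,171 × 1 × 2 = 271,375,000 bytes.
Track D: 88,200 × 393 × 1 × 1 = 34,662,600 bytes.
Total = 1,945,781,600 bytes = 1855.64 MiB.

1855.64 MiB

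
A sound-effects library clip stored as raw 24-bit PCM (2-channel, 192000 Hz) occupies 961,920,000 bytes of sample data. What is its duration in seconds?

835 seconds

Byte rate = 192,000 × 3 × 2 = 1,152,000 bytes/s.
Duration = 961,920,000 / 1,152,000 = 835 s.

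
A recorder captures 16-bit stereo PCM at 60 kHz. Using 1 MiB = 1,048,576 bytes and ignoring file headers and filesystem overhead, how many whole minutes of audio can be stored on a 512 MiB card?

37 minutes

Uncompressed byte rate = 60,000 × 2 × 2 = 240,000 bytes/s.
Capacity = 512 × 1,048,576 = 536,870,912 bytes.
536,870,912 / 240,000 ≈ 2236.96 s → 37 minutes.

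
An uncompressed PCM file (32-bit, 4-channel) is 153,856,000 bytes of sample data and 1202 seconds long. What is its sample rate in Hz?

Bytes = sample_rate × seconds × bytes_per_sample × channels.
sample_rate = 153,856,000 / (1,202 × 4 × 4) = 153,856,000 / 19,232 = 8,000 Hz.

8,000 Hz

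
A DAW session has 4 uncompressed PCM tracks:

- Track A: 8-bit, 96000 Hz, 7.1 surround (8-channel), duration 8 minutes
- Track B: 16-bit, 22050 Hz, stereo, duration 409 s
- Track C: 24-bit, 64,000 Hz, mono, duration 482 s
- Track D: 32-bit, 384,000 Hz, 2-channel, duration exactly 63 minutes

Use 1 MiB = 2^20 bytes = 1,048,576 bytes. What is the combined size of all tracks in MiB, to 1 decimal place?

Track A: 8 minutes = 480 s; 96,000 × 480 × 1 × 8 = 368,640,000 bytes.
Track B: 22,050 × 409 × 2 × 2 = 36,073,800 bytes.
Track C: 64,000 × 482 × 3 × 1 = 92,544,000 bytes.
Track D: exactly 63 minutes = 3,780 s; 384,000 × 3,780 × 4 × 2 = 11,612,160,000 bytes.
Total = 12,109,417,800 bytes = 11548.4 MiB.

11548.4 MiB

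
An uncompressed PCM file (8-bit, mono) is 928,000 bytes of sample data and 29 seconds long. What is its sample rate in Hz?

32,000 Hz

Bytes = sample_rate × seconds × bytes_per_sample × channels.
sample_rate = 928,000 / (29 × 1 × 1) = 928,000 / 29 = 32,000 Hz.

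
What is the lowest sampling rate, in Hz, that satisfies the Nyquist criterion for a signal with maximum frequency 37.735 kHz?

Minimum sample rate = 2 × 37,735 Hz = 75,470 Hz.

75,470 Hz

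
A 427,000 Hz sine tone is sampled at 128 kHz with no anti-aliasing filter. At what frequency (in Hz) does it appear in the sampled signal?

Nyquist = 128,000/2 = 64,000 Hz; 427,000 Hz exceeds it.
Alias = |427,000 − 3×128,000| = |427,000 − 384,000| = 43,000 Hz.

43,000 Hz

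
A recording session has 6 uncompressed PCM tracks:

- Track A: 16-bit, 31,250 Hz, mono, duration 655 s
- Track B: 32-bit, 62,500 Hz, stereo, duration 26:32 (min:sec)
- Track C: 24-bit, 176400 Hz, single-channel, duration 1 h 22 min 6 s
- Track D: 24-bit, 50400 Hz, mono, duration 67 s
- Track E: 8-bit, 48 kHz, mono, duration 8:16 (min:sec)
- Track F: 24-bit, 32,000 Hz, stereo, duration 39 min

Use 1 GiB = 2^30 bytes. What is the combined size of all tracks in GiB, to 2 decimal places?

3.66 GiB

Track A: 31,250 × 655 × 2 × 1 = 40,937,500 bytes.
Track B: 26:32 (min:sec) = 1,592 s; 62,500 × 1,592 × 4 × 2 = 796,000,000 bytes.
Track C: 1 h 22 min 6 s = 4,926 s; 176,400 × 4,926 × 3 × 1 = 2,606,839,200 bytes.
Track D: 50,400 × 67 × 3 × 1 = 10,130,400 bytes.
Track E: 8:16 (min:sec) = 496 s; 48,000 × 496 × 1 × 1 = 23,808,000 bytes.
Track F: 39 min = 2,340 s; 32,000 × 2,340 × 3 × 2 = 449,280,000 bytes.
Total = 3,926,995,100 bytes = 3.66 GiB.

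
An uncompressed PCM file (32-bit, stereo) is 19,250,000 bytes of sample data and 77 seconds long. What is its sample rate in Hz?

Bytes = sample_rate × seconds × bytes_per_sample × channels.
sample_rate = 19,250,000 / (77 × 4 × 2) = 19,250,000 / 616 = 31,250 Hz.

31,250 Hz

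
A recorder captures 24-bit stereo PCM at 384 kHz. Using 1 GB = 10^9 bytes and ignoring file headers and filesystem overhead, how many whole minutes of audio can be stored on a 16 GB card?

Uncompressed byte rate = 384,000 × 3 × 2 = 2,304,000 bytes/s.
Capacity = 16 × 1,000,000,000 = 16,000,000,000 bytes.
16,000,000,000 / 2,304,000 ≈ 6944.44 s → 115 minutes.

115 minutes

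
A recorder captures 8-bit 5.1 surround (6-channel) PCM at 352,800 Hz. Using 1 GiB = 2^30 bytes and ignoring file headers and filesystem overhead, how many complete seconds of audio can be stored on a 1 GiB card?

Uncompressed byte rate = 352,800 × 1 × 6 = 2,116,800 bytes/s.
Capacity = 1 × 1,073,741,824 = 1,073,741,824 bytes.
1,073,741,824 / 2,116,800 ≈ 507.25 s → 507 seconds.

507 seconds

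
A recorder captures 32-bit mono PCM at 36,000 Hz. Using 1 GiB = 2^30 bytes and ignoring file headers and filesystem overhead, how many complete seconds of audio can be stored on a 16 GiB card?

Uncompressed byte rate = 36,000 × 4 × 1 = 144,000 bytes/s.
Capacity = 16 × 1,073,741,824 = 17,179,869,184 bytes.
17,179,869,184 / 144,000 ≈ 119304.65 s → 119,304 seconds.

119,304 seconds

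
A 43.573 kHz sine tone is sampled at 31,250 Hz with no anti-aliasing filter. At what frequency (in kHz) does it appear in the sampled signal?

12.323 kHz

Nyquist = 31,250/2 = 15,625 Hz; 43,573 Hz exceeds it.
Alias = |43,573 − 1×31,250| = |43,573 − 31,250| = 12,323 Hz = 12.323 kHz.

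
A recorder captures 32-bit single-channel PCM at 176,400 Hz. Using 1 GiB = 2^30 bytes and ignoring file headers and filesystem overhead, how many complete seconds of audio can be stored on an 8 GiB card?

Uncompressed byte rate = 176,400 × 4 × 1 = 705,600 bytes/s.
Capacity = 8 × 1,073,741,824 = 8,589,934,592 bytes.
8,589,934,592 / 705,600 ≈ 12173.94 s → 12,173 seconds.

12,173 seconds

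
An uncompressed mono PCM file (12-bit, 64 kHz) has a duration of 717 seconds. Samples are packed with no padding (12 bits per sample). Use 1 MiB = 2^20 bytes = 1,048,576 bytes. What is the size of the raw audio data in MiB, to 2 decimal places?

Bits = 64,000 × 717 × 12 × 1 = 550,656,000 bits = 68,832,000 bytes.
68,832,000 / 1,048,576 = 65.64 MiB.

65.64 MiB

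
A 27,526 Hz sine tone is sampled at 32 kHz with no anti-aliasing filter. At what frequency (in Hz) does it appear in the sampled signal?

Nyquist = 32,000/2 = 16,000 Hz; 27,526 Hz exceeds it.
Alias = |27,526 − 1×32,000| = |27,526 − 32,000| = 4,474 Hz.

4,474 Hz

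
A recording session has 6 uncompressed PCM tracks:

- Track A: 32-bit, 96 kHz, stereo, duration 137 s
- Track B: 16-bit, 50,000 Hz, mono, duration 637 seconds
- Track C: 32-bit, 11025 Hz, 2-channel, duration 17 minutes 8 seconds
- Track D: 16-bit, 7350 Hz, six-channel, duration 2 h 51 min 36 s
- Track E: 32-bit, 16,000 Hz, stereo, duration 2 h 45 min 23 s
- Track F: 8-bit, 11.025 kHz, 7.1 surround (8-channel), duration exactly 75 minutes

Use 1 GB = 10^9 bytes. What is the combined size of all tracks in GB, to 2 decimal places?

2.83 GB

Track A: 96,000 × 137 × 4 × 2 = 105,216,000 bytes.
Track B: 50,000 × 637 × 2 × 1 = 63,700,000 bytes.
Track C: 17 minutes 8 seconds = 1,028 s; 11,025 × 1,028 × 4 × 2 = 90,669,600 bytes.
Track D: 2 h 51 min 36 s = 10,296 s; 7,350 × 10,296 × 2 × 6 = 908,107,200 bytes.
Track E: 2 h 45 min 23 s = 9,923 s; 16,000 × 9,923 × 4 × 2 = 1,270,144,000 bytes.
Track F: exactly 75 minutes = 4,500 s; 11,025 × 4,500 × 1 × 8 = 396,900,000 bytes.
Total = 2,834,736,800 bytes = 2.83 GB.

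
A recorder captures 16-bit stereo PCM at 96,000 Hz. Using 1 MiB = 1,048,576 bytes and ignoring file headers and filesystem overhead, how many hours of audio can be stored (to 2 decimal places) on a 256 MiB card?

Uncompressed byte rate = 96,000 × 2 × 2 = 384,000 bytes/s.
Capacity = 256 × 1,048,576 = 268,435,456 bytes.
268,435,456 / 384,000 ≈ 699.05 s → 0.19 hours.

0.19 hours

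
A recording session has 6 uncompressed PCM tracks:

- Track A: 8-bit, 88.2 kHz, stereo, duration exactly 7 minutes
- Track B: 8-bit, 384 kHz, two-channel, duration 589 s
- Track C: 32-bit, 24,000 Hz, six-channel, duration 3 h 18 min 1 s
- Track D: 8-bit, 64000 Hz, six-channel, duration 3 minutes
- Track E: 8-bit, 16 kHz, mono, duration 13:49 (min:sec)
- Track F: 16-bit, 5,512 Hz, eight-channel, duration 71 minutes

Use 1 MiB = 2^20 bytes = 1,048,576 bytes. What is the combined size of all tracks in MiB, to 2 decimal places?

7465.34 MiB

Track A: exactly 7 minutes = 420 s; 88,200 × 420 × 1 × 2 = 74,088,000 bytes.
Track B: 384,000 × 589 × 1 × 2 = 452,352,000 bytes.
Track C: 3 h 18 min 1 s = 11,881 s; 24,000 × 11,881 × 4 × 6 = 6,843,456,000 bytes.
Track D: 3 minutes = 180 s; 64,000 × 180 × 1 × 6 = 69,120,000 bytes.
Track E: 13:49 (min:sec) = 829 s; 16,000 × 829 × 1 × 1 = 13,264,000 bytes.
Track F: 71 minutes = 4,260 s; 5,512 × 4,260 × 2 × 8 = 375,697,920 bytes.
Total = 7,827,977,920 bytes = 7465.34 MiB.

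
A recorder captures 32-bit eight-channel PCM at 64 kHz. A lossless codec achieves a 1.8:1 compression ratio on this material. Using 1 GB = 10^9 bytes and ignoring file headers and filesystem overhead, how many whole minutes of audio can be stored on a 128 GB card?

1,875 minutes

Uncompressed byte rate = 64,000 × 4 × 8 = 2,048,000 bytes/s.
After 1.8:1 compression, effective rate ≈ 1137777.78 bytes/s.
Capacity = 128 × 1,000,000,000 = 128,000,000,000 bytes.
128,000,000,000 / effective rate ≈ 112500 s → 1,875 minutes.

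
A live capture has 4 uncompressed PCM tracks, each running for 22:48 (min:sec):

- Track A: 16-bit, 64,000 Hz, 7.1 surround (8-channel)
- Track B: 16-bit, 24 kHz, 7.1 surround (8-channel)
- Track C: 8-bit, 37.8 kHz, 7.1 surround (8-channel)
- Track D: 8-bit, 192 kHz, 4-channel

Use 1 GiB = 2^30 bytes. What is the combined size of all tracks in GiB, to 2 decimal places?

22:48 (min:sec) = 1,368 s.
Track A: 64,000 × 1,368 × 2 × 8 = 1,400,832,000 bytes.
Track B: 24,000 × 1,368 × 2 × 8 = 525,312,000 bytes.
Track C: 37,800 × 1,368 × 1 × 8 = 413,683,200 bytes.
Track D: 192,000 × 1,368 × 1 × 4 = 1,050,624,000 bytes.
Total = 3,390,451,200 bytes = 3.16 GiB.

3.16 GiB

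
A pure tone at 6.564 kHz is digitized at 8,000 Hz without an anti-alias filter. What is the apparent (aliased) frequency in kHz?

1.436 kHz

Nyquist = 8,000/2 = 4,000 Hz; 6,564 Hz exceeds it.
Alias = |6,564 − 1×8,000| = |6,564 − 8,000| = 1,436 Hz = 1.436 kHz.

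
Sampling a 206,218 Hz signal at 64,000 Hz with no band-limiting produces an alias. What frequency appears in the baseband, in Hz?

14,218 Hz

Nyquist = 64,000/2 = 32,000 Hz; 206,218 Hz exceeds it.
Alias = |206,218 − 3×64,000| = |206,218 − 192,000| = 14,218 Hz.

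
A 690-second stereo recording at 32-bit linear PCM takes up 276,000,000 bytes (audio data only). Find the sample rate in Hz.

Bytes = sample_rate × seconds × bytes_per_sample × channels.
sample_rate = 276,000,000 / (690 × 4 × 2) = 276,000,000 / 5,520 = 50,000 Hz.

50,000 Hz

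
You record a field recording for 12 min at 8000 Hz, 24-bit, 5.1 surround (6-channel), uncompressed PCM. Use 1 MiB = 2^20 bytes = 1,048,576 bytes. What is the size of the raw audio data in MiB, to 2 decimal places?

98.88 MiB

Duration = 12 min = 720 s.
Bytes = 8,000 samples/s × 720 s × 3 bytes/sample × 6 ch = 103,680,000 bytes.
103,680,000 / 1,048,576 = 98.88 MiB.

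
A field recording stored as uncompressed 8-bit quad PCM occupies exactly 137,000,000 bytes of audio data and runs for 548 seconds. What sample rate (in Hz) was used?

Bytes = sample_rate × seconds × bytes_per_sample × channels.
sample_rate = 137,000,000 / (548 × 1 × 4) = 137,000,000 / 2,192 = 62,500 Hz.

62,500 Hz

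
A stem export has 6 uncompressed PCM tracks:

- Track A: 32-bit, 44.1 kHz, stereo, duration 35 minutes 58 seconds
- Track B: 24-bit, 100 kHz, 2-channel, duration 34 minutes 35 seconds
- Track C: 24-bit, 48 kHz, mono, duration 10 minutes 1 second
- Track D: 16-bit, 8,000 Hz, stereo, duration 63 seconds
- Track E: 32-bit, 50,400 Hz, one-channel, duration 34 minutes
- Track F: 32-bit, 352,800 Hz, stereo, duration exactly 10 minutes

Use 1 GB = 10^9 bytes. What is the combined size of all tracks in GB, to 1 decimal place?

Track A: 35 minutes 58 seconds = 2,158 s; 44,100 × 2,158 × 4 × 2 = 761,342,400 bytes.
Track B: 34 minutes 35 seconds = 2,075 s; 100,000 × 2,075 × 3 × 2 = 1,245,000,000 bytes.
Track C: 10 minutes 1 second = 601 s; 48,000 × 601 × 3 × 1 = 86,544,000 bytes.
Track D: 8,000 × 63 × 2 × 2 = 2,016,000 bytes.
Track E: 34 minutes = 2,040 s; 50,400 × 2,040 × 4 × 1 = 411,264,000 bytes.
Track F: exactly 10 minutes = 600 s; 352,800 × 600 × 4 × 2 = 1,693,440,000 bytes.
Total = 4,199,606,400 bytes = 4.2 GB.

4.2 GB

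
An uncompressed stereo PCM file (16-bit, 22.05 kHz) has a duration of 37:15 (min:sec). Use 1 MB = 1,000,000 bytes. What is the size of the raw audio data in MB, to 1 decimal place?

Duration = 37:15 (min:sec) = 2,235 s.
Bytes = 22,050 samples/s × 2,235 s × 2 bytes/sample × 2 ch = 197,127,000 bytes.
197,127,000 / 1,000,000 = 197.1 MB.

197.1 MB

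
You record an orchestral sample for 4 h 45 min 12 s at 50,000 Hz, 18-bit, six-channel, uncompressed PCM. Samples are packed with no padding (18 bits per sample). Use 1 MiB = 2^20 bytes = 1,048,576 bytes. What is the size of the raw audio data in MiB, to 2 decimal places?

Duration = 4 h 45 min 12 s = 17,112 s.
Bits = 50,000 × 17,112 × 18 × 6 = 92,404,800,000 bits = 11,550,600,000 bytes.
11,550,600,000 / 1,048,576 = 11015.51 MiB.

11015.51 MiB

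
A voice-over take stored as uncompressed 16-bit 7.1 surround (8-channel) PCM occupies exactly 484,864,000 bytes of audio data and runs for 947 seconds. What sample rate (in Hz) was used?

Bytes = sample_rate × seconds × bytes_per_sample × channels.
sample_rate = 484,864,000 / (947 × 2 × 8) = 484,864,000 / 15,152 = 32,000 Hz.

32,000 Hz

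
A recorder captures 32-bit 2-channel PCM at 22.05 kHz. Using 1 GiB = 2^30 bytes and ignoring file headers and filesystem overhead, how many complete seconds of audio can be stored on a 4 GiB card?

Uncompressed byte rate = 22,050 × 4 × 2 = 176,400 bytes/s.
Capacity = 4 × 1,073,741,824 = 4,294,967,296 bytes.
4,294,967,296 / 176,400 ≈ 24347.89 s → 24,347 seconds.

24,347 seconds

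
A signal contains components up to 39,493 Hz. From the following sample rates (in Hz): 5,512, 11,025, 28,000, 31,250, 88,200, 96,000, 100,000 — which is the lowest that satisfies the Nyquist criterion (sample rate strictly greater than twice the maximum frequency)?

88,200 Hz

Need sample rate > 2 × 39,493 = 78,986 Hz.
Lowest listed rate above 78,986 Hz is 88,200 Hz.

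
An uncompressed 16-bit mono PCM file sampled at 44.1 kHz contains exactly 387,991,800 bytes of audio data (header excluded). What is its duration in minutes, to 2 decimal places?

Byte rate = 44,100 × 2 × 1 = 88,200 bytes/s.
Duration = 387,991,800 / 88,200 = 4,399 s.
4,399 s / 60 = 73.32 minutes.

73.32 minutes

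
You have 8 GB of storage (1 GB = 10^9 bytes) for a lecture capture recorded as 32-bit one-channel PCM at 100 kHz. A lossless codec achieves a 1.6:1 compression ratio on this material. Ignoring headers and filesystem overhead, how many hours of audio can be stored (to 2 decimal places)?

8.89 hours

Uncompressed byte rate = 100,000 × 4 × 1 = 400,000 bytes/s.
After 1.6:1 compression, effective rate ≈ 250000 bytes/s.
Capacity = 8 × 1,000,000,000 = 8,000,000,000 bytes.
8,000,000,000 / effective rate ≈ 32000 s → 8.89 hours.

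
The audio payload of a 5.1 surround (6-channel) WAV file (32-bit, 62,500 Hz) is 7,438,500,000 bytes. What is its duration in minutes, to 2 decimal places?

82.65 minutes

Byte rate = 62,500 × 4 × 6 = 1,500,000 bytes/s.
Duration = 7,438,500,000 / 1,500,000 = 4,959 s.
4,959 s / 60 = 82.65 minutes.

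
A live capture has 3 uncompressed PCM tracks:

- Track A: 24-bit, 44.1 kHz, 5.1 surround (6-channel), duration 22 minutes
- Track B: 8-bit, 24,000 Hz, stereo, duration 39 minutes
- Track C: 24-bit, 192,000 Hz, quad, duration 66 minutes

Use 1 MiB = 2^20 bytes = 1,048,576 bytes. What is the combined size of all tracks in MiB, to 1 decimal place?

Track A: 22 minutes = 1,320 s; 44,100 × 1,320 × 3 × 6 = 1,047,816,000 bytes.
Track B: 39 minutes = 2,340 s; 24,000 × 2,340 × 1 × 2 = 112,320,000 bytes.
Track C: 66 minutes = 3,960 s; 192,000 × 3,960 × 3 × 4 = 9,123,840,000 bytes.
Total = 10,283,976,000 bytes = 9807.6 MiB.

9807.6 MiB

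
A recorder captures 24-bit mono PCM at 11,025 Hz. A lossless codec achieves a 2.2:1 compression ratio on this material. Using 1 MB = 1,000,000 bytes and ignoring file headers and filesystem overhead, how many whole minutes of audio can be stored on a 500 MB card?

Uncompressed byte rate = 11,025 × 3 × 1 = 33,075 bytes/s.
After 2.2:1 compression, effective rate ≈ 15034.09 bytes/s.
Capacity = 500 × 1,000,000 = 500,000,000 bytes.
500,000,000 / effective rate ≈ 33257.75 s → 554 minutes.

554 minutes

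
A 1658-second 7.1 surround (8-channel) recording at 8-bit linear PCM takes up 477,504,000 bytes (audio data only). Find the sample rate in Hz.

36,000 Hz

Bytes = sample_rate × seconds × bytes_per_sample × channels.
sample_rate = 477,504,000 / (1,658 × 1 × 8) = 477,504,000 / 13,264 = 36,000 Hz.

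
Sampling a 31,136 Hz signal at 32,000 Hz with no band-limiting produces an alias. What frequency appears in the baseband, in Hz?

Nyquist = 32,000/2 = 16,000 Hz; 31,136 Hz exceeds it.
Alias = |31,136 − 1×32,000| = |31,136 − 32,000| = 864 Hz.

864 Hz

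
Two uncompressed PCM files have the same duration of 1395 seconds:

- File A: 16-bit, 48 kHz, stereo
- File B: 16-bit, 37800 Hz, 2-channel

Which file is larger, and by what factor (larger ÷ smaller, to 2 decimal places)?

File A, by a factor of 1.27

File A: 48,000 × 2 × 2 = 192,000 bytes/s.
File B: 37,800 × 2 × 2 = 151,200 bytes/s.
File A is larger; ratio = 267,840,000 / 210,924,000 = 1.27.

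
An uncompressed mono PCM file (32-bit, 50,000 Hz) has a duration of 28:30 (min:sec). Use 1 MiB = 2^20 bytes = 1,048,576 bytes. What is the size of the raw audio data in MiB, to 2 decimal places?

Duration = 28:30 (min:sec) = 1,710 s.
Bytes = 50,000 samples/s × 1,710 s × 4 bytes/sample × 1 ch = 342,000,000 bytes.
342,000,000 / 1,048,576 = 326.16 MiB.

326.16 MiB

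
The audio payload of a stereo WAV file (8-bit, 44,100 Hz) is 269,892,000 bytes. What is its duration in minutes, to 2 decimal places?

51.00 minutes

Byte rate = 44,100 × 1 × 2 = 88,200 bytes/s.
Duration = 269,892,000 / 88,200 = 3,060 s.
3,060 s / 60 = 51.00 minutes.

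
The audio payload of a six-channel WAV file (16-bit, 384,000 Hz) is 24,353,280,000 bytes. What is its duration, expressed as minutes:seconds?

88:05

Byte rate = 384,000 × 2 × 6 = 4,608,000 bytes/s.
Duration = 24,353,280,000 / 4,608,000 = 5,285 s.
5,285 s = 88:05.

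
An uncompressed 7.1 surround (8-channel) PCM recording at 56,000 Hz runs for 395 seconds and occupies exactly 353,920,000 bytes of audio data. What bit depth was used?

Bytes per sample = 353,920,000 / (56,000 × 395 × 8) = 353,920,000 / 176,960,000 = 2.
Bit depth = 2 × 8 = 16 bits.

16 bits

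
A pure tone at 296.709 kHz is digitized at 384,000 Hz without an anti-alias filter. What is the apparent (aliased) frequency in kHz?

87.291 kHz

Nyquist = 384,000/2 = 192,000 Hz; 296,709 Hz exceeds it.
Alias = |296,709 − 1×384,000| = |296,709 − 384,000| = 87,291 Hz = 87.291 kHz.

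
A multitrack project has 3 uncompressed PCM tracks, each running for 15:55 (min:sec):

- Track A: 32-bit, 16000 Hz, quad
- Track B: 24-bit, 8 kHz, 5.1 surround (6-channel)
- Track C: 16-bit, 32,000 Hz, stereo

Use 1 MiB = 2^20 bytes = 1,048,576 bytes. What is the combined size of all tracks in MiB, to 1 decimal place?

15:55 (min:sec) = 955 s.
Track A: 16,000 × 955 × 4 × 4 = 244,480,000 bytes.
Track B: 8,000 × 955 × 3 × 6 = 137,520,000 bytes.
Track C: 32,000 × 955 × 2 × 2 = 122,240,000 bytes.
Total = 504,240,000 bytes = 480.9 MiB.

480.9 MiB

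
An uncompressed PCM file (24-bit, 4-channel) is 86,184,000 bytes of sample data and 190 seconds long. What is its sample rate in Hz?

Bytes = sample_rate × seconds × bytes_per_sample × channels.
sample_rate = 86,184,000 / (190 × 3 × 4) = 86,184,000 / 2,280 = 37,800 Hz.

37,800 Hz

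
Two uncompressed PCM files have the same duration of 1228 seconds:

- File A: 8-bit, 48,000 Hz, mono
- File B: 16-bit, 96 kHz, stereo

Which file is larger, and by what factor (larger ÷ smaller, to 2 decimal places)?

File B, by a factor of 8.00

File A: 48,000 × 1 × 1 = 48,000 bytes/s.
File B: 96,000 × 2 × 2 = 384,000 bytes/s.
File B is larger; ratio = 471,552,000 / 58,944,000 = 8.00.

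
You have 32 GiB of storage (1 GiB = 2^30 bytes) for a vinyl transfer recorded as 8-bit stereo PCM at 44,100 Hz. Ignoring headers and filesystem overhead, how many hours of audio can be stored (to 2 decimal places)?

108.21 hours

Uncompressed byte rate = 44,100 × 1 × 2 = 88,200 bytes/s.
Capacity = 32 × 1,073,741,824 = 34,359,738,368 bytes.
34,359,738,368 / 88,200 ≈ 389566.19 s → 108.21 hours.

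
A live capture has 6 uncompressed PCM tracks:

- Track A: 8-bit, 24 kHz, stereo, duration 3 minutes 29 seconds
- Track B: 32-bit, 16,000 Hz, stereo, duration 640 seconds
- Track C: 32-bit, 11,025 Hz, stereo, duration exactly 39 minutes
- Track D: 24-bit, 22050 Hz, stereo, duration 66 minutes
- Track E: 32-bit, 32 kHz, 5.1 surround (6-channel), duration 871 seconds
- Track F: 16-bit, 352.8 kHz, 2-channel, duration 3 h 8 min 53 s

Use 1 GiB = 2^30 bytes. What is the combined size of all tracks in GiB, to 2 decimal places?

16.28 GiB

Track A: 3 minutes 29 seconds = 209 s; 24,000 × 209 × 1 × 2 = 10,032,000 bytes.
Track B: 16,000 × 640 × 4 × 2 = 81,920,000 bytes.
Track C: exactly 39 minutes = 2,340 s; 11,025 × 2,340 × 4 × 2 = 206,388,000 bytes.
Track D: 66 minutes = 3,960 s; 22,050 × 3,960 × 3 × 2 = 523,908,000 bytes.
Track E: 32,000 × 871 × 4 × 6 = 668,928,000 bytes.
Track F: 3 h 8 min 53 s = 11,333 s; 352,800 × 11,333 × 2 × 2 = 15,993,129,600 bytes.
Total = 17,484,305,600 bytes = 16.28 GiB.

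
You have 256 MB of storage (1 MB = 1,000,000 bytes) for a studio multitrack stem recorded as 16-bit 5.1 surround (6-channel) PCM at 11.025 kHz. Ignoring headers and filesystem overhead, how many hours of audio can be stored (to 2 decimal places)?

Uncompressed byte rate = 11,025 × 2 × 6 = 132,300 bytes/s.
Capacity = 256 × 1,000,000 = 256,000,000 bytes.
256,000,000 / 132,300 ≈ 1935 s → 0.54 hours.

0.54 hours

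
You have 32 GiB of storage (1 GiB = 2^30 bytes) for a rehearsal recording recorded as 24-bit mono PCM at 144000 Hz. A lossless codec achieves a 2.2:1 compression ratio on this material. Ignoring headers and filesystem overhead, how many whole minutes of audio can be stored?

Uncompressed byte rate = 144,000 × 3 × 1 = 432,000 bytes/s.
After 2.2:1 compression, effective rate ≈ 196363.64 bytes/s.
Capacity = 32 × 1,073,741,824 = 34,359,738,368 bytes.
34,359,738,368 / effective rate ≈ 174980.15 s → 2,916 minutes.

2,916 minutes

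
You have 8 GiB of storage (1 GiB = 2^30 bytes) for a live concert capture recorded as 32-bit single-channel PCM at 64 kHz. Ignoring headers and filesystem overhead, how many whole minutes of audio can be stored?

559 minutes

Uncompressed byte rate = 64,000 × 4 × 1 = 256,000 bytes/s.
Capacity = 8 × 1,073,741,824 = 8,589,934,592 bytes.
8,589,934,592 / 256,000 ≈ 33554.43 s → 559 minutes.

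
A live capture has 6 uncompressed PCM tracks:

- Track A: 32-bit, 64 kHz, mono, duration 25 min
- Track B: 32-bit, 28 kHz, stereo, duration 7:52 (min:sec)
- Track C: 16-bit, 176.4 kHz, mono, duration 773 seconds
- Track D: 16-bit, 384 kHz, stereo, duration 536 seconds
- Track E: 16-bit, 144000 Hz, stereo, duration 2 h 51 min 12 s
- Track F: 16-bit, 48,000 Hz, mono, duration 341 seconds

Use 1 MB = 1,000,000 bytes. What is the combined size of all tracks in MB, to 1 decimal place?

7535.1 MB

Track A: 25 min = 1,500 s; 64,000 × 1,500 × 4 × 1 = 384,000,000 bytes.
Track B: 7:52 (min:sec) = 472 s; 28,000 × 472 × 4 × 2 = 105,728,000 bytes.
Track C: 176,400 × 773 × 2 × 1 = 272,714,400 bytes.
Track D: 384,000 × 536 × 2 × 2 = 823,296,000 bytes.
Track E: 2 h 51 min 12 s = 10,272 s; 144,000 × 10,272 × 2 × 2 = 5,916,672,000 bytes.
Track F: 48,000 × 341 × 2 × 1 = 32,736,000 bytes.
Total = 7,535,146,400 bytes = 7535.1 MB.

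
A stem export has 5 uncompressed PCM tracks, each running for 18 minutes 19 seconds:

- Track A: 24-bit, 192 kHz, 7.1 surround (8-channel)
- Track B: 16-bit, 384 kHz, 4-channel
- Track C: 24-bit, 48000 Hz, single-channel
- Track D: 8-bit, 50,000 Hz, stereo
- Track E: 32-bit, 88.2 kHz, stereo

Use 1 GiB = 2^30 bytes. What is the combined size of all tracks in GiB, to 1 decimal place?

8.8 GiB

18 minutes 19 seconds = 1,099 s.
Track A: 192,000 × 1,099 × 3 × 8 = 5,064,192,000 bytes.
Track B: 384,000 × 1,099 × 2 × 4 = 3,376,128,000 bytes.
Track C: 48,000 × 1,099 × 3 × 1 = 158,256,000 bytes.
Track D: 50,000 × 1,099 × 1 × 2 = 109,900,000 bytes.
Track E: 88,200 × 1,099 × 4 × 2 = 775,454,400 bytes.
Total = 9,483,930,400 bytes = 8.8 GiB.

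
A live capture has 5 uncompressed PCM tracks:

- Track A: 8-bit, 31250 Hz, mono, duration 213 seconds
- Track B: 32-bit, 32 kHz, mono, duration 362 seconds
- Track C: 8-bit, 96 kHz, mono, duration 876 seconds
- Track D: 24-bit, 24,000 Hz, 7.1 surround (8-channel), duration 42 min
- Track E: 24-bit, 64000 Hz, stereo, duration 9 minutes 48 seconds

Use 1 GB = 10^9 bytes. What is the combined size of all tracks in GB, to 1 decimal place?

1.8 GB

Track A: 31,250 × 213 × 1 × 1 = 6,656,250 bytes.
Track B: 32,000 × 362 × 4 × 1 = 46,336,000 bytes.
Track C: 96,000 × 876 × 1 × 1 = 84,096,000 bytes.
Track D: 42 min = 2,520 s; 24,000 × 2,520 × 3 × 8 = 1,451,520,000 bytes.
Track E: 9 minutes 48 seconds = 588 s; 64,000 × 588 × 3 × 2 = 225,792,000 bytes.
Total = 1,814,400,250 bytes = 1.8 GB.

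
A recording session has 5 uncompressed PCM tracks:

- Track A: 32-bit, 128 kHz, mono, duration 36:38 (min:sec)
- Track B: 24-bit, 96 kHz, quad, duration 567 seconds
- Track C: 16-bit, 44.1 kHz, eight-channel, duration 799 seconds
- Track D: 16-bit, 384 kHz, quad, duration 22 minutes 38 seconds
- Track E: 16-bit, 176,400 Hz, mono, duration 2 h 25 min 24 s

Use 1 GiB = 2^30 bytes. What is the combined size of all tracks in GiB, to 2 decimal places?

Track A: 36:38 (min:sec) = 2,198 s; 128,000 × 2,198 × 4 × 1 = 1,125,376,000 bytes.
Track B: 96,000 × 567 × 3 × 4 = 653,184,000 bytes.
Track C: 44,100 × 799 × 2 × 8 = 563,774,400 bytes.
Track D: 22 minutes 38 seconds = 1,358 s; 384,000 × 1,358 × 2 × 4 = 4,171,776,000 bytes.
Track E: 2 h 25 min 24 s = 8,724 s; 176,400 × 8,724 × 2 × 1 = 3,077,827,200 bytes.
Total = 9,591,937,600 bytes = 8.93 GiB.

8.93 GiB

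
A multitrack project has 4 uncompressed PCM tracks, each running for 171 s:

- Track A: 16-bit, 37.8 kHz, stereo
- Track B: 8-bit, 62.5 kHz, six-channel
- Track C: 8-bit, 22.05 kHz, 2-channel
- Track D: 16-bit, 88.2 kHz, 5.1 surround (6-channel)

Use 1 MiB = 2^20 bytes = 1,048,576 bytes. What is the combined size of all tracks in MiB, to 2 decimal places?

265.61 MiB

Track A: 37,800 × 171 × 2 × 2 = 25,855,200 bytes.
Track B: 62,500 × 171 × 1 × 6 = 64,125,000 bytes.
Track C: 22,050 × 171 × 1 × 2 = 7,541,100 bytes.
Track D: 88,200 × 171 × 2 × 6 = 180,986,400 bytes.
Total = 278,507,700 bytes = 265.61 MiB.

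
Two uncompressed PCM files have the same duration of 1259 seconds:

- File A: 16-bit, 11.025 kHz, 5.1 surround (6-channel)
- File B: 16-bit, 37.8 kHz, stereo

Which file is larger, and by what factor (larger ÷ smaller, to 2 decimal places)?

File A: 11,025 × 2 × 6 = 132,300 bytes/s.
File B: 37,800 × 2 × 2 = 151,200 bytes/s.
File B is larger; ratio = 190,360,800 / 166,565,700 = 1.14.

File B, by a factor of 1.14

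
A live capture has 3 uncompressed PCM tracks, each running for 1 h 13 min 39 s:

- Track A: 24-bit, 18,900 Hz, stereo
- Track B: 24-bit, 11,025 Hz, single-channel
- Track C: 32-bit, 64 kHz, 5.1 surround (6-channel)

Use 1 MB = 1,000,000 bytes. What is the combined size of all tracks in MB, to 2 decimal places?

7434.86 MB

1 h 13 min 39 s = 4,419 s.
Track A: 18,900 × 4,419 × 3 × 2 = 501,114,600 bytes.
Track B: 11,025 × 4,419 × 3 × 1 = 146,158,425 bytes.
Track C: 64,000 × 4,419 × 4 × 6 = 6,787,584,000 bytes.
Total = 7,434,857,025 bytes = 7434.86 MB.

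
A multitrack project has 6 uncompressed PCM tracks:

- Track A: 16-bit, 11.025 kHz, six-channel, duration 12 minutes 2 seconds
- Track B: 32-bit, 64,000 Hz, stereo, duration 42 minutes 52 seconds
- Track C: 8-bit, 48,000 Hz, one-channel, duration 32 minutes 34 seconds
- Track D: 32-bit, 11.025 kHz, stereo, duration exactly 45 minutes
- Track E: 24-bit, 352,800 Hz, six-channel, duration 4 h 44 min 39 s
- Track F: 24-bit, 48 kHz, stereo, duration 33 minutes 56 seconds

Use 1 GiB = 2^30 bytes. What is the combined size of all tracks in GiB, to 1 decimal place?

Track A: 12 minutes 2 seconds = 722 s; 11,025 × 722 × 2 × 6 = 95,520,600 bytes.
Track B: 42 minutes 52 seconds = 2,572 s; 64,000 × 2,572 × 4 × 2 = 1,316,864,000 bytes.
Track C: 32 minutes 34 seconds = 1,954 s; 48,000 × 1,954 × 1 × 1 = 93,792,000 bytes.
Track D: exactly 45 minutes = 2,700 s; 11,025 × 2,700 × 4 × 2 = 238,140,000 bytes.
Track E: 4 h 44 min 39 s = 17,079 s; 352,800 × 17,079 × 3 × 6 = 108,458,481,600 bytes.
Track F: 33 minutes 56 seconds = 2,036 s; 48,000 × 2,036 × 3 × 2 = 586,368,000 bytes.
Total = 110,789,166,200 bytes = 103.2 GiB.

103.2 GiB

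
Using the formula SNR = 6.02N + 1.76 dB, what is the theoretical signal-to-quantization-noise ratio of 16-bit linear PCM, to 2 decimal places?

98.08 dB

6.02 × 16 + 1.76 = 98.08 dB.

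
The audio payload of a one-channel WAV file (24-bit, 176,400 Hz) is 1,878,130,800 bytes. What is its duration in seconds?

Byte rate = 176,400 × 3 × 1 = 529,200 bytes/s.
Duration = 1,878,130,800 / 529,200 = 3,549 s.

3,549 seconds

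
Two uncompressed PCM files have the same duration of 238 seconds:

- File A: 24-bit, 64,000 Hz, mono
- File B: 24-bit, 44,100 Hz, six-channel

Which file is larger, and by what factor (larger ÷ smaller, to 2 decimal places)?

File B, by a factor of 4.13

File A: 64,000 × 3 × 1 = 192,000 bytes/s.
File B: 44,100 × 3 × 6 = 793,800 bytes/s.
File B is larger; ratio = 188,924,400 / 45,696,000 = 4.13.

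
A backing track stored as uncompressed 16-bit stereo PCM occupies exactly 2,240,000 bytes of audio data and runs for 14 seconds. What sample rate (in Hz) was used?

40,000 Hz

Bytes = sample_rate × seconds × bytes_per_sample × channels.
sample_rate = 2,240,000 / (14 × 2 × 2) = 2,240,000 / 56 = 40,000 Hz.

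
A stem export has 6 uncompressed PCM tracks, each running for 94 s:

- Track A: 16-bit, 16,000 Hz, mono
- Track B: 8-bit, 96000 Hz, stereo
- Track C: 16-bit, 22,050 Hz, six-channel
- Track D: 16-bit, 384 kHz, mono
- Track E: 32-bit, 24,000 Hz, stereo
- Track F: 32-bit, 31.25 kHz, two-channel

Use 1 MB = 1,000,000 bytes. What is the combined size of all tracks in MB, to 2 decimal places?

Track A: 16,000 × 94 × 2 × 1 = 3,008,000 bytes.
Track B: 96,000 × 94 × 1 × 2 = 18,048,000 bytes.
Track C: 22,050 × 94 × 2 × 6 = 24,872,400 bytes.
Track D: 384,000 × 94 × 2 × 1 = 72,192,000 bytes.
Track E: 24,000 × 94 × 4 × 2 = 18,048,000 bytes.
Track F: 31,250 × 94 × 4 × 2 = 23,500,000 bytes.
Total = 159,668,400 bytes = 159.67 MB.

159.67 MB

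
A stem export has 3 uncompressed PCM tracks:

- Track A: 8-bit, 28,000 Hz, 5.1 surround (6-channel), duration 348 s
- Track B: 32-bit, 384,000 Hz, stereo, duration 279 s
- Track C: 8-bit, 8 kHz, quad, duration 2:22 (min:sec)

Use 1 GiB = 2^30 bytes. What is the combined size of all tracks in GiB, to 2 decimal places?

0.86 GiB

Track A: 28,000 × 348 × 1 × 6 = 58,464,000 bytes.
Track B: 384,000 × 279 × 4 × 2 = 857,088,000 bytes.
Track C: 2:22 (min:sec) = 142 s; 8,000 × 142 × 1 × 4 = 4,544,000 bytes.
Total = 920,096,000 bytes = 0.86 GiB.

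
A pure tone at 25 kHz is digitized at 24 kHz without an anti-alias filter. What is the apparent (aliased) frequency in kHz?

1 kHz

Nyquist = 24,000/2 = 12,000 Hz; 25,000 Hz exceeds it.
Alias = |25,000 − 1×24,000| = |25,000 − 24,000| = 1,000 Hz = 1 kHz.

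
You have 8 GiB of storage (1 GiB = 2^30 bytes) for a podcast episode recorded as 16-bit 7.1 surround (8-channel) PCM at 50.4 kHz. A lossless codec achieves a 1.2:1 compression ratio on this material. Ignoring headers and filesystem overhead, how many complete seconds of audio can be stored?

Uncompressed byte rate = 50,400 × 2 × 8 = 806,400 bytes/s.
After 1.2:1 compression, effective rate ≈ 672000 bytes/s.
Capacity = 8 × 1,073,741,824 = 8,589,934,592 bytes.
8,589,934,592 / effective rate ≈ 12782.64 s → 12,782 seconds.

12,782 seconds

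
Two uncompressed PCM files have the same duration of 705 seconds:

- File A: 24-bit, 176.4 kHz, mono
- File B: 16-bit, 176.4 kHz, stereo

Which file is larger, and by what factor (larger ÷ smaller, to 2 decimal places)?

File B, by a factor of 1.33

File A: 176,400 × 3 × 1 = 529,200 bytes/s.
File B: 176,400 × 2 × 2 = 705,600 bytes/s.
File B is larger; ratio = 497,448,000 / 373,086,000 = 1.33.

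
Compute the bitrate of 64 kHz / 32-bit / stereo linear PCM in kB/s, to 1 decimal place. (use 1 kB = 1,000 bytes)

512.0 kB/s

Bit rate = 64,000 × 32 × 2 = 4,096,000 bits/s.
4,096,000 / 8 = 512,000 B/s = 512.0 kB/s.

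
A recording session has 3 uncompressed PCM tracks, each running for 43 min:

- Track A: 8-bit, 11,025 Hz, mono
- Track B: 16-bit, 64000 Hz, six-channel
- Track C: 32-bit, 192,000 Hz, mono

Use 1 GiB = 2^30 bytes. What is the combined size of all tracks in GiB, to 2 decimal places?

43 min = 2,580 s.
Track A: 11,025 × 2,580 × 1 × 1 = 28,444,500 bytes.
Track B: 64,000 × 2,580 × 2 × 6 = 1,981,440,000 bytes.
Track C: 192,000 × 2,580 × 4 × 1 = 1,981,440,000 bytes.
Total = 3,991,324,500 bytes = 3.72 GiB.

3.72 GiB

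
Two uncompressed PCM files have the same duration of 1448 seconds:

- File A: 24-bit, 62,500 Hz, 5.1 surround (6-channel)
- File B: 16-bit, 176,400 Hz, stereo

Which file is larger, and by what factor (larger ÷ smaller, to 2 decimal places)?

File A, by a factor of 1.59

File A: 62,500 × 3 × 6 = 1,125,000 bytes/s.
File B: 176,400 × 2 × 2 = 705,600 bytes/s.
File A is larger; ratio = 1,629,000,000 / 1,021,708,800 = 1.59.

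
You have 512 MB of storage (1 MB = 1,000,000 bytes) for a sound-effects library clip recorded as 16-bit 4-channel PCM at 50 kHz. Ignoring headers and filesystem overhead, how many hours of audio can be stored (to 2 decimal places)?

Uncompressed byte rate = 50,000 × 2 × 4 = 400,000 bytes/s.
Capacity = 512 × 1,000,000 = 512,000,000 bytes.
512,000,000 / 400,000 ≈ 1280 s → 0.36 hours.

0.36 hours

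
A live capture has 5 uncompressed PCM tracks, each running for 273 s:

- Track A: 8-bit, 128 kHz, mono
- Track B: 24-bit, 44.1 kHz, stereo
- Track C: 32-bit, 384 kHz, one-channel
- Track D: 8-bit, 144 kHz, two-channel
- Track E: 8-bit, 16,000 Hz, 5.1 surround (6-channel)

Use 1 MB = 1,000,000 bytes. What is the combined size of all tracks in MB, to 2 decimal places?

631.34 MB

Track A: 128,000 × 273 × 1 × 1 = 34,944,000 bytes.
Track B: 44,100 × 273 × 3 × 2 = 72,235,800 bytes.
Track C: 384,000 × 273 × 4 × 1 = 419,328,000 bytes.
Track D: 144,000 × 273 × 1 × 2 = 78,624,000 bytes.
Track E: 16,000 × 273 × 1 × 6 = 26,208,000 bytes.
Total = 631,339,800 bytes = 631.34 MB.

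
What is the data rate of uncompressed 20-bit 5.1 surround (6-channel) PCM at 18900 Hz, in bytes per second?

283,500 bytes/s

Bit rate = 18,900 × 20 × 6 = 2,268,000 bits/s.
2,268,000 / 8 = 283,500 bytes/s.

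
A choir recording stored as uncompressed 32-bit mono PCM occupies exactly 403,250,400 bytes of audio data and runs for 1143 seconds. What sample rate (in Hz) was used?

Bytes = sample_rate × seconds × bytes_per_sample × channels.
sample_rate = 403,250,400 / (1,143 × 4 × 1) = 403,250,400 / 4,572 = 88,200 Hz.

88,200 Hz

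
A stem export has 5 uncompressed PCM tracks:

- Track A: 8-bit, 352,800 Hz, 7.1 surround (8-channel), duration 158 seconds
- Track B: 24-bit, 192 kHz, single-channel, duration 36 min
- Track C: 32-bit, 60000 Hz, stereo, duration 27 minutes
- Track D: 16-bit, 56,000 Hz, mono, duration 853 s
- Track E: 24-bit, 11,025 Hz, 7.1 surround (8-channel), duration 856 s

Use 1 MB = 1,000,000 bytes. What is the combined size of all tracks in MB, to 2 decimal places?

Track A: 352,800 × 158 × 1 × 8 = 445,939,200 bytes.
Track B: 36 min = 2,160 s; 192,000 × 2,160 × 3 × 1 = 1,244,160,000 bytes.
Track C: 27 minutes = 1,620 s; 60,000 × 1,620 × 4 × 2 = 777,600,000 bytes.
Track D: 56,000 × 853 × 2 × 1 = 95,536,000 bytes.
Track E: 11,025 × 856 × 3 × 8 = 226,497,600 bytes.
Total = 2,789,732,800 bytes = 2789.73 MB.

2789.73 MB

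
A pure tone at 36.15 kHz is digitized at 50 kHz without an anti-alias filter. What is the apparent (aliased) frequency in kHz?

13.85 kHz

Nyquist = 50,000/2 = 25,000 Hz; 36,150 Hz exceeds it.
Alias = |36,150 − 1×50,000| = |36,150 − 50,000| = 13,850 Hz = 13.85 kHz.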